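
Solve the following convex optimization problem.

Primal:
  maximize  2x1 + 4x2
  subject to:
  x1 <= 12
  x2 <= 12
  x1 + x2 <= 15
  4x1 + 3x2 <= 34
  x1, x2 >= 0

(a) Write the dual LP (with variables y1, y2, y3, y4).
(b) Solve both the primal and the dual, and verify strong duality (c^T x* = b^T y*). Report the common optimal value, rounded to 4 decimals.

The standard primal-dual pair for 'max c^T x s.t. A x <= b, x >= 0' is:
  Dual:  min b^T y  s.t.  A^T y >= c,  y >= 0.

So the dual LP is:
  minimize  12y1 + 12y2 + 15y3 + 34y4
  subject to:
    y1 + y3 + 4y4 >= 2
    y2 + y3 + 3y4 >= 4
    y1, y2, y3, y4 >= 0

Solving the primal: x* = (0, 11.3333).
  primal value c^T x* = 45.3333.
Solving the dual: y* = (0, 0, 0, 1.3333).
  dual value b^T y* = 45.3333.
Strong duality: c^T x* = b^T y*. Confirmed.

45.3333


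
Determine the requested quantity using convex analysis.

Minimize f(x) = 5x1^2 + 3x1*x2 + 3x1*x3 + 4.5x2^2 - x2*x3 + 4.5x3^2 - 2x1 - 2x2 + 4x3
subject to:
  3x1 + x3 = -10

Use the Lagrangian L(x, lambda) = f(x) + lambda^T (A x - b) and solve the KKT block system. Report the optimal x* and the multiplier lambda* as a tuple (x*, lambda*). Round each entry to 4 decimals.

Form the Lagrangian:
  L(x, lambda) = (1/2) x^T Q x + c^T x + lambda^T (A x - b)
Stationarity (grad_x L = 0): Q x + c + A^T lambda = 0.
Primal feasibility: A x = b.

This gives the KKT block system:
  [ Q   A^T ] [ x     ]   [-c ]
  [ A    0  ] [ lambda ] = [ b ]

Solving the linear system:
  x*      = (-3.1981, 1.2432, -0.4058)
  lambda* = (10.4895)
  f(x*)   = 53.591

x* = (-3.1981, 1.2432, -0.4058), lambda* = (10.4895)


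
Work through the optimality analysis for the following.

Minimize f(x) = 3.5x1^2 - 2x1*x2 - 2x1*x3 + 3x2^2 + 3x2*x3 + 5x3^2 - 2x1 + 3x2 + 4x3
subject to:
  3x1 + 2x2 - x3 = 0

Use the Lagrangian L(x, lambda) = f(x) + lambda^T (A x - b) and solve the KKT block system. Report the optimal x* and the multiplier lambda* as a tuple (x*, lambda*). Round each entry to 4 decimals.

Form the Lagrangian:
  L(x, lambda) = (1/2) x^T Q x + c^T x + lambda^T (A x - b)
Stationarity (grad_x L = 0): Q x + c + A^T lambda = 0.
Primal feasibility: A x = b.

This gives the KKT block system:
  [ Q   A^T ] [ x     ]   [-c ]
  [ A    0  ] [ lambda ] = [ b ]

Solving the linear system:
  x*      = (0.1176, -0.3174, -0.282)
  lambda* = (-0.0073)
  f(x*)   = -1.1576

x* = (0.1176, -0.3174, -0.282), lambda* = (-0.0073)


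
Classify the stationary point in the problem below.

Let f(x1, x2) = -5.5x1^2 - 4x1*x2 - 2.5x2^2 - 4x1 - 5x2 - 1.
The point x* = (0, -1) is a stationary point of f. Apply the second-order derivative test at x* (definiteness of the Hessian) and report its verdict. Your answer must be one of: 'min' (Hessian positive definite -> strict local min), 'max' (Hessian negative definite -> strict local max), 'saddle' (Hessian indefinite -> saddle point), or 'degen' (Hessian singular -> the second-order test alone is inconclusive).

Compute the Hessian H = grad^2 f:
  H = [[-11, -4], [-4, -5]]
Verify stationarity: grad f(x*) = H x* + g = (0, 0).
Eigenvalues of H: -13, -3.
Both eigenvalues < 0, so H is negative definite -> x* is a strict local max.

max


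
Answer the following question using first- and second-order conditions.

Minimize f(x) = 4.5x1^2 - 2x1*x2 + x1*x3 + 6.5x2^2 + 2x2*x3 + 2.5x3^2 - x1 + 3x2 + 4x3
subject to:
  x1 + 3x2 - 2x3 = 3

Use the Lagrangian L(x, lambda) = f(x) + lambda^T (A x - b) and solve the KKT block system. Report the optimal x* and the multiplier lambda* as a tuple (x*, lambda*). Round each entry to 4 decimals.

Form the Lagrangian:
  L(x, lambda) = (1/2) x^T Q x + c^T x + lambda^T (A x - b)
Stationarity (grad_x L = 0): Q x + c + A^T lambda = 0.
Primal feasibility: A x = b.

This gives the KKT block system:
  [ Q   A^T ] [ x     ]   [-c ]
  [ A    0  ] [ lambda ] = [ b ]

Solving the linear system:
  x*      = (0.3297, 0.1272, -1.1443)
  lambda* = (-0.5687)
  f(x*)   = -1.4096

x* = (0.3297, 0.1272, -1.1443), lambda* = (-0.5687)


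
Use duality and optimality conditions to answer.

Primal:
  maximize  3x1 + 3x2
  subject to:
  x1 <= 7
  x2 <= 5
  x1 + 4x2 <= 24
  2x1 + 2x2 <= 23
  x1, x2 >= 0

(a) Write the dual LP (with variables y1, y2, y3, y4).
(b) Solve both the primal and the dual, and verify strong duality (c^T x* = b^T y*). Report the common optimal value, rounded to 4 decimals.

The standard primal-dual pair for 'max c^T x s.t. A x <= b, x >= 0' is:
  Dual:  min b^T y  s.t.  A^T y >= c,  y >= 0.

So the dual LP is:
  minimize  7y1 + 5y2 + 24y3 + 23y4
  subject to:
    y1 + y3 + 2y4 >= 3
    y2 + 4y3 + 2y4 >= 3
    y1, y2, y3, y4 >= 0

Solving the primal: x* = (7, 4.25).
  primal value c^T x* = 33.75.
Solving the dual: y* = (2.25, 0, 0.75, 0).
  dual value b^T y* = 33.75.
Strong duality: c^T x* = b^T y*. Confirmed.

33.75


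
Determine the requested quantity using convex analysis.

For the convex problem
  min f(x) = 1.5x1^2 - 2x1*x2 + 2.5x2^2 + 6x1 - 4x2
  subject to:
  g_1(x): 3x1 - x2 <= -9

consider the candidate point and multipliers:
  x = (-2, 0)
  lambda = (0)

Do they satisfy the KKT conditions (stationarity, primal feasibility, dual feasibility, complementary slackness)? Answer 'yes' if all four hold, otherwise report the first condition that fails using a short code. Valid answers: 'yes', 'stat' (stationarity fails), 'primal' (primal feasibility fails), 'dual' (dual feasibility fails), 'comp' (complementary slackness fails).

Gradient of f: grad f(x) = Q x + c = (0, 0)
Constraint values g_i(x) = a_i^T x - b_i:
  g_1((-2, 0)) = 3
Stationarity residual: grad f(x) + sum_i lambda_i a_i = (0, 0)
  -> stationarity OK
Primal feasibility (all g_i <= 0): FAILS
Dual feasibility (all lambda_i >= 0): OK
Complementary slackness (lambda_i * g_i(x) = 0 for all i): OK

Verdict: the first failing condition is primal_feasibility -> primal.

primal


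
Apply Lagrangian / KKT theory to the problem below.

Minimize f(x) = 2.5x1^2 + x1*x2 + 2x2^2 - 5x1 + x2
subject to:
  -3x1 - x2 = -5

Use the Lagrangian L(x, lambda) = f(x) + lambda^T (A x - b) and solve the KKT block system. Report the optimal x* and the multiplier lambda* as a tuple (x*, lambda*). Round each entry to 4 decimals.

Form the Lagrangian:
  L(x, lambda) = (1/2) x^T Q x + c^T x + lambda^T (A x - b)
Stationarity (grad_x L = 0): Q x + c + A^T lambda = 0.
Primal feasibility: A x = b.

This gives the KKT block system:
  [ Q   A^T ] [ x     ]   [-c ]
  [ A    0  ] [ lambda ] = [ b ]

Solving the linear system:
  x*      = (1.8, -0.4)
  lambda* = (1.2)
  f(x*)   = -1.7

x* = (1.8, -0.4), lambda* = (1.2)


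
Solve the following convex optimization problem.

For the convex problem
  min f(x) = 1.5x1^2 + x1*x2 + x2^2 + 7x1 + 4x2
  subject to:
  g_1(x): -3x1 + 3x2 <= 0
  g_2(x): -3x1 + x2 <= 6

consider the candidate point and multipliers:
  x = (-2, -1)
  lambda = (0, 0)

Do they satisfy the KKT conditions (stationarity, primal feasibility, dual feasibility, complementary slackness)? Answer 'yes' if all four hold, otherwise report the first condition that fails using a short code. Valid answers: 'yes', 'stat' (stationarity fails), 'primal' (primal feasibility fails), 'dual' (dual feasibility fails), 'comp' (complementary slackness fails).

Gradient of f: grad f(x) = Q x + c = (0, 0)
Constraint values g_i(x) = a_i^T x - b_i:
  g_1((-2, -1)) = 3
  g_2((-2, -1)) = -1
Stationarity residual: grad f(x) + sum_i lambda_i a_i = (0, 0)
  -> stationarity OK
Primal feasibility (all g_i <= 0): FAILS
Dual feasibility (all lambda_i >= 0): OK
Complementary slackness (lambda_i * g_i(x) = 0 for all i): OK

Verdict: the first failing condition is primal_feasibility -> primal.

primal


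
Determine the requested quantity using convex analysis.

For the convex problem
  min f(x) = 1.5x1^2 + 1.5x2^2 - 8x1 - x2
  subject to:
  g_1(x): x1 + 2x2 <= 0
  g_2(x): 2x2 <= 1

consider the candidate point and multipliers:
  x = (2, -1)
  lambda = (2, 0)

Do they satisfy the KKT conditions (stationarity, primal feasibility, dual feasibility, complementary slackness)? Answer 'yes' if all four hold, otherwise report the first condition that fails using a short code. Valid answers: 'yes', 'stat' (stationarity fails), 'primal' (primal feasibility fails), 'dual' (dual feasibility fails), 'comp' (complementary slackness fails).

Gradient of f: grad f(x) = Q x + c = (-2, -4)
Constraint values g_i(x) = a_i^T x - b_i:
  g_1((2, -1)) = 0
  g_2((2, -1)) = -3
Stationarity residual: grad f(x) + sum_i lambda_i a_i = (0, 0)
  -> stationarity OK
Primal feasibility (all g_i <= 0): OK
Dual feasibility (all lambda_i >= 0): OK
Complementary slackness (lambda_i * g_i(x) = 0 for all i): OK

Verdict: yes, KKT holds.

yes


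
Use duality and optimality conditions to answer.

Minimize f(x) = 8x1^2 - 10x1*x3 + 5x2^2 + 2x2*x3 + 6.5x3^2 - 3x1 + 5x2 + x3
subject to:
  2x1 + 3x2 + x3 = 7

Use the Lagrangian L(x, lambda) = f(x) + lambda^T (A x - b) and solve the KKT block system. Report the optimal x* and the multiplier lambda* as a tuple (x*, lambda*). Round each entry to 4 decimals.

Form the Lagrangian:
  L(x, lambda) = (1/2) x^T Q x + c^T x + lambda^T (A x - b)
Stationarity (grad_x L = 0): Q x + c + A^T lambda = 0.
Primal feasibility: A x = b.

This gives the KKT block system:
  [ Q   A^T ] [ x     ]   [-c ]
  [ A    0  ] [ lambda ] = [ b ]

Solving the linear system:
  x*      = (1.7625, 0.6409, 1.5524)
  lambda* = (-4.8379)
  f(x*)   = 16.6674

x* = (1.7625, 0.6409, 1.5524), lambda* = (-4.8379)


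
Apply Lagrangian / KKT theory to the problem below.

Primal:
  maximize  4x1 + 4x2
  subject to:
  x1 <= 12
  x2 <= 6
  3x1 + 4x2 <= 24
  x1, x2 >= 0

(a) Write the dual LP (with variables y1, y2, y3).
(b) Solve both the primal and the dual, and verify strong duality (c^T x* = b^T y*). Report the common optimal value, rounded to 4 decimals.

The standard primal-dual pair for 'max c^T x s.t. A x <= b, x >= 0' is:
  Dual:  min b^T y  s.t.  A^T y >= c,  y >= 0.

So the dual LP is:
  minimize  12y1 + 6y2 + 24y3
  subject to:
    y1 + 3y3 >= 4
    y2 + 4y3 >= 4
    y1, y2, y3 >= 0

Solving the primal: x* = (8, 0).
  primal value c^T x* = 32.
Solving the dual: y* = (0, 0, 1.3333).
  dual value b^T y* = 32.
Strong duality: c^T x* = b^T y*. Confirmed.

32


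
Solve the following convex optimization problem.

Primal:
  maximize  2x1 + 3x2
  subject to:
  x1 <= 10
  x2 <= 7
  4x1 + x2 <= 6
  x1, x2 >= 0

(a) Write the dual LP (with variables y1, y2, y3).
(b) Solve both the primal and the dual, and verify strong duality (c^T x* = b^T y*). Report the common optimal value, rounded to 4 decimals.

The standard primal-dual pair for 'max c^T x s.t. A x <= b, x >= 0' is:
  Dual:  min b^T y  s.t.  A^T y >= c,  y >= 0.

So the dual LP is:
  minimize  10y1 + 7y2 + 6y3
  subject to:
    y1 + 4y3 >= 2
    y2 + y3 >= 3
    y1, y2, y3 >= 0

Solving the primal: x* = (0, 6).
  primal value c^T x* = 18.
Solving the dual: y* = (0, 0, 3).
  dual value b^T y* = 18.
Strong duality: c^T x* = b^T y*. Confirmed.

18


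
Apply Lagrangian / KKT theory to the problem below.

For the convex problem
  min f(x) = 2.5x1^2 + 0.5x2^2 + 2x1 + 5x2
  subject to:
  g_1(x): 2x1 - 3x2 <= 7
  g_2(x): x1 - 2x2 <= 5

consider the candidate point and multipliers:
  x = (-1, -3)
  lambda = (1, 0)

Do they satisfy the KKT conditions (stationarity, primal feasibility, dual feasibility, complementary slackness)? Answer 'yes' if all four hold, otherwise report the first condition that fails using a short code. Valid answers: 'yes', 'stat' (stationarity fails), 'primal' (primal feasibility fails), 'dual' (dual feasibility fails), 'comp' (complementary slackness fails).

Gradient of f: grad f(x) = Q x + c = (-3, 2)
Constraint values g_i(x) = a_i^T x - b_i:
  g_1((-1, -3)) = 0
  g_2((-1, -3)) = 0
Stationarity residual: grad f(x) + sum_i lambda_i a_i = (-1, -1)
  -> stationarity FAILS
Primal feasibility (all g_i <= 0): OK
Dual feasibility (all lambda_i >= 0): OK
Complementary slackness (lambda_i * g_i(x) = 0 for all i): OK

Verdict: the first failing condition is stationarity -> stat.

stat


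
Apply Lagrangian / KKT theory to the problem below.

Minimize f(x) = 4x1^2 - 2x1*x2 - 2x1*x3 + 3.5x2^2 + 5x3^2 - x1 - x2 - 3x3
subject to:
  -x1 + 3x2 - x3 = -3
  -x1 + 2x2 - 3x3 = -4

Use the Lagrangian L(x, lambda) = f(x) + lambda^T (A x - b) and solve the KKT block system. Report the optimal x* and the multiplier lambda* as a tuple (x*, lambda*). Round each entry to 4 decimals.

Form the Lagrangian:
  L(x, lambda) = (1/2) x^T Q x + c^T x + lambda^T (A x - b)
Stationarity (grad_x L = 0): Q x + c + A^T lambda = 0.
Primal feasibility: A x = b.

This gives the KKT block system:
  [ Q   A^T ] [ x     ]   [-c ]
  [ A    0  ] [ lambda ] = [ b ]

Solving the linear system:
  x*      = (0.4627, -0.5821, 0.791)
  lambda* = (1.4328, 0.8507)
  f(x*)   = 2.7239

x* = (0.4627, -0.5821, 0.791), lambda* = (1.4328, 0.8507)


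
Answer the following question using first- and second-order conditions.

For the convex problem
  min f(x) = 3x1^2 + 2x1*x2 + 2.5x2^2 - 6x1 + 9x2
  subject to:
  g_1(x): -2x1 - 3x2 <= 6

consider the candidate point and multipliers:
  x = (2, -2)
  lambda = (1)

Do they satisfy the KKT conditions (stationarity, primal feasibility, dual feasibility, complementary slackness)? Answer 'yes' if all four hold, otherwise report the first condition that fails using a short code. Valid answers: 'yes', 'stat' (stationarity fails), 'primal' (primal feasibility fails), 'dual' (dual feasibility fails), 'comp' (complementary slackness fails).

Gradient of f: grad f(x) = Q x + c = (2, 3)
Constraint values g_i(x) = a_i^T x - b_i:
  g_1((2, -2)) = -4
Stationarity residual: grad f(x) + sum_i lambda_i a_i = (0, 0)
  -> stationarity OK
Primal feasibility (all g_i <= 0): OK
Dual feasibility (all lambda_i >= 0): OK
Complementary slackness (lambda_i * g_i(x) = 0 for all i): FAILS

Verdict: the first failing condition is complementary_slackness -> comp.

comp


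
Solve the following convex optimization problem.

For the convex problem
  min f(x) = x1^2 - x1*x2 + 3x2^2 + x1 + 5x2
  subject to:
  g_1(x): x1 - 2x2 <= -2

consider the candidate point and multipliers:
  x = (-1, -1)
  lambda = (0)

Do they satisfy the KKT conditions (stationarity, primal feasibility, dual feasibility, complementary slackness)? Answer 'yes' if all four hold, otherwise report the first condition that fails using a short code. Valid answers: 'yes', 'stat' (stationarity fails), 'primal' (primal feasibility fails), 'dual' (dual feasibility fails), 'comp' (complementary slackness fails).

Gradient of f: grad f(x) = Q x + c = (0, 0)
Constraint values g_i(x) = a_i^T x - b_i:
  g_1((-1, -1)) = 3
Stationarity residual: grad f(x) + sum_i lambda_i a_i = (0, 0)
  -> stationarity OK
Primal feasibility (all g_i <= 0): FAILS
Dual feasibility (all lambda_i >= 0): OK
Complementary slackness (lambda_i * g_i(x) = 0 for all i): OK

Verdict: the first failing condition is primal_feasibility -> primal.

primal


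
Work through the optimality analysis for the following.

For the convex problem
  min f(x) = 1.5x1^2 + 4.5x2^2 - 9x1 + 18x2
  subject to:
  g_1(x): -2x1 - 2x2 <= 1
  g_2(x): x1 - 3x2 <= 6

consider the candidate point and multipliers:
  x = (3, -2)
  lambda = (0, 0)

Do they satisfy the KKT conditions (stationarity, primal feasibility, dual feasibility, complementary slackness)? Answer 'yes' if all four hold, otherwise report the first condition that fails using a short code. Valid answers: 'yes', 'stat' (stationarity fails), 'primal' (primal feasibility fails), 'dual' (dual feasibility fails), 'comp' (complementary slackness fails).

Gradient of f: grad f(x) = Q x + c = (0, 0)
Constraint values g_i(x) = a_i^T x - b_i:
  g_1((3, -2)) = -3
  g_2((3, -2)) = 3
Stationarity residual: grad f(x) + sum_i lambda_i a_i = (0, 0)
  -> stationarity OK
Primal feasibility (all g_i <= 0): FAILS
Dual feasibility (all lambda_i >= 0): OK
Complementary slackness (lambda_i * g_i(x) = 0 for all i): OK

Verdict: the first failing condition is primal_feasibility -> primal.

primal


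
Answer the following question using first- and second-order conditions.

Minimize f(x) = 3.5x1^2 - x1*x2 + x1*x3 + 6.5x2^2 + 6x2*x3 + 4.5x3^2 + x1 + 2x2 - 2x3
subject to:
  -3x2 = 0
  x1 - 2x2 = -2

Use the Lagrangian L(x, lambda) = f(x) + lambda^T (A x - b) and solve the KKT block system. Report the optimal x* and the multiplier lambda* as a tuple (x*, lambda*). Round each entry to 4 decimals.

Form the Lagrangian:
  L(x, lambda) = (1/2) x^T Q x + c^T x + lambda^T (A x - b)
Stationarity (grad_x L = 0): Q x + c + A^T lambda = 0.
Primal feasibility: A x = b.

This gives the KKT block system:
  [ Q   A^T ] [ x     ]   [-c ]
  [ A    0  ] [ lambda ] = [ b ]

Solving the linear system:
  x*      = (-2, 0, 0.4444)
  lambda* = (-6.1481, 12.5556)
  f(x*)   = 11.1111

x* = (-2, 0, 0.4444), lambda* = (-6.1481, 12.5556)


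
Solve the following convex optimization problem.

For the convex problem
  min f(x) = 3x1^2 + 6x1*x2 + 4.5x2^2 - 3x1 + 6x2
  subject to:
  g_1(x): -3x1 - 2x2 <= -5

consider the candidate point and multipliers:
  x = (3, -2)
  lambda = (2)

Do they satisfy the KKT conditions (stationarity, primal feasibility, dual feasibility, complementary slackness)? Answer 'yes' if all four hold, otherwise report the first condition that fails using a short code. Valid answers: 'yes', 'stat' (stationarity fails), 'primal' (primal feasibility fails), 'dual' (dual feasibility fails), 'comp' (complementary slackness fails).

Gradient of f: grad f(x) = Q x + c = (3, 6)
Constraint values g_i(x) = a_i^T x - b_i:
  g_1((3, -2)) = 0
Stationarity residual: grad f(x) + sum_i lambda_i a_i = (-3, 2)
  -> stationarity FAILS
Primal feasibility (all g_i <= 0): OK
Dual feasibility (all lambda_i >= 0): OK
Complementary slackness (lambda_i * g_i(x) = 0 for all i): OK

Verdict: the first failing condition is stationarity -> stat.

stat


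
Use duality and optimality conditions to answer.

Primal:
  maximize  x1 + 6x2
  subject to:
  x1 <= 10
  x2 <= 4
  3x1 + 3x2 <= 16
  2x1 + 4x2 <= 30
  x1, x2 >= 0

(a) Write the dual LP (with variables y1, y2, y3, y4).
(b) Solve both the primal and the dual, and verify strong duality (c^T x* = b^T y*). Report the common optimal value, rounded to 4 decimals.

The standard primal-dual pair for 'max c^T x s.t. A x <= b, x >= 0' is:
  Dual:  min b^T y  s.t.  A^T y >= c,  y >= 0.

So the dual LP is:
  minimize  10y1 + 4y2 + 16y3 + 30y4
  subject to:
    y1 + 3y3 + 2y4 >= 1
    y2 + 3y3 + 4y4 >= 6
    y1, y2, y3, y4 >= 0

Solving the primal: x* = (1.3333, 4).
  primal value c^T x* = 25.3333.
Solving the dual: y* = (0, 5, 0.3333, 0).
  dual value b^T y* = 25.3333.
Strong duality: c^T x* = b^T y*. Confirmed.

25.3333


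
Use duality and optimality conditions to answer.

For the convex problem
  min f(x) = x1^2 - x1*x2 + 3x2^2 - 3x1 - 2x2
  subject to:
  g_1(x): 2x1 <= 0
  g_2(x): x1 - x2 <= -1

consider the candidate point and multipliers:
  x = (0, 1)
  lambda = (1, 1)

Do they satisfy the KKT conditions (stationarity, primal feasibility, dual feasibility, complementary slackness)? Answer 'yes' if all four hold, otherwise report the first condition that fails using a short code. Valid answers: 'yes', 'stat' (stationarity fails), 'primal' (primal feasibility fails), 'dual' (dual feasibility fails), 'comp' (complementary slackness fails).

Gradient of f: grad f(x) = Q x + c = (-4, 4)
Constraint values g_i(x) = a_i^T x - b_i:
  g_1((0, 1)) = 0
  g_2((0, 1)) = 0
Stationarity residual: grad f(x) + sum_i lambda_i a_i = (-1, 3)
  -> stationarity FAILS
Primal feasibility (all g_i <= 0): OK
Dual feasibility (all lambda_i >= 0): OK
Complementary slackness (lambda_i * g_i(x) = 0 for all i): OK

Verdict: the first failing condition is stationarity -> stat.

stat


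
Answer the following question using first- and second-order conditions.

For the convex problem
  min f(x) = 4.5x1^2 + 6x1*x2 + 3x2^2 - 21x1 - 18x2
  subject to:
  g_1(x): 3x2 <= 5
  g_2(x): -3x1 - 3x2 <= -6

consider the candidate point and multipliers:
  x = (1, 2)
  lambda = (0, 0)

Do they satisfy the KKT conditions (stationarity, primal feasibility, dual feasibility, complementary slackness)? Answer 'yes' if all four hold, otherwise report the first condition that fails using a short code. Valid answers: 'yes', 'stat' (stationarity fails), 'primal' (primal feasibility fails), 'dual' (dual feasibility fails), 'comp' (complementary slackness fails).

Gradient of f: grad f(x) = Q x + c = (0, 0)
Constraint values g_i(x) = a_i^T x - b_i:
  g_1((1, 2)) = 1
  g_2((1, 2)) = -3
Stationarity residual: grad f(x) + sum_i lambda_i a_i = (0, 0)
  -> stationarity OK
Primal feasibility (all g_i <= 0): FAILS
Dual feasibility (all lambda_i >= 0): OK
Complementary slackness (lambda_i * g_i(x) = 0 for all i): OK

Verdict: the first failing condition is primal_feasibility -> primal.

primal


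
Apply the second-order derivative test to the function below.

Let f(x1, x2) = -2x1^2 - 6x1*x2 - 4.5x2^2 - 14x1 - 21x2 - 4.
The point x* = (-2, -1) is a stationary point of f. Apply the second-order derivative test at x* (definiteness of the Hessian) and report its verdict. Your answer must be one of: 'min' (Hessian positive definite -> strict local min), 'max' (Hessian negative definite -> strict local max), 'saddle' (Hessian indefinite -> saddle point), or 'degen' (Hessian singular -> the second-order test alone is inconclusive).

Compute the Hessian H = grad^2 f:
  H = [[-4, -6], [-6, -9]]
Verify stationarity: grad f(x*) = H x* + g = (0, 0).
Eigenvalues of H: -13, 0.
H has a zero eigenvalue (singular; negative semidefinite but not definite), so H is neither positive definite, negative definite, nor indefinite. The second-order test alone is inconclusive -> degen.
(Indeed, f is constant along the null direction of H through x*, so x* is not a strict local extremum.)

degen


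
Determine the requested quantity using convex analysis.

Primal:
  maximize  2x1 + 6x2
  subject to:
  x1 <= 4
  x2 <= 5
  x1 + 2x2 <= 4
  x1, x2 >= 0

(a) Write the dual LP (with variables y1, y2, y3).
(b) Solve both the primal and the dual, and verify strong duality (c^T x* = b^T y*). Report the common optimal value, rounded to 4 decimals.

The standard primal-dual pair for 'max c^T x s.t. A x <= b, x >= 0' is:
  Dual:  min b^T y  s.t.  A^T y >= c,  y >= 0.

So the dual LP is:
  minimize  4y1 + 5y2 + 4y3
  subject to:
    y1 + y3 >= 2
    y2 + 2y3 >= 6
    y1, y2, y3 >= 0

Solving the primal: x* = (0, 2).
  primal value c^T x* = 12.
Solving the dual: y* = (0, 0, 3).
  dual value b^T y* = 12.
Strong duality: c^T x* = b^T y*. Confirmed.

12


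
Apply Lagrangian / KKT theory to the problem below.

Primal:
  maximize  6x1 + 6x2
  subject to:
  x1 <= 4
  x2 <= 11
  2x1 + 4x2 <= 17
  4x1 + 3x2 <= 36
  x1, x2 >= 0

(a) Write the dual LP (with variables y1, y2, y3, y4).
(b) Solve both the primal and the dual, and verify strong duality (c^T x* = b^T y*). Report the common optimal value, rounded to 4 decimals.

The standard primal-dual pair for 'max c^T x s.t. A x <= b, x >= 0' is:
  Dual:  min b^T y  s.t.  A^T y >= c,  y >= 0.

So the dual LP is:
  minimize  4y1 + 11y2 + 17y3 + 36y4
  subject to:
    y1 + 2y3 + 4y4 >= 6
    y2 + 4y3 + 3y4 >= 6
    y1, y2, y3, y4 >= 0

Solving the primal: x* = (4, 2.25).
  primal value c^T x* = 37.5.
Solving the dual: y* = (3, 0, 1.5, 0).
  dual value b^T y* = 37.5.
Strong duality: c^T x* = b^T y*. Confirmed.

37.5


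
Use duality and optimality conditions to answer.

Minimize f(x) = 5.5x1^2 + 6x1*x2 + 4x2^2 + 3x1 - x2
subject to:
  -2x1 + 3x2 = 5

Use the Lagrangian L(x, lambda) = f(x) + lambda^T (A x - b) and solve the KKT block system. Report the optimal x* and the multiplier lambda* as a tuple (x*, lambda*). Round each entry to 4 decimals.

Form the Lagrangian:
  L(x, lambda) = (1/2) x^T Q x + c^T x + lambda^T (A x - b)
Stationarity (grad_x L = 0): Q x + c + A^T lambda = 0.
Primal feasibility: A x = b.

This gives the KKT block system:
  [ Q   A^T ] [ x     ]   [-c ]
  [ A    0  ] [ lambda ] = [ b ]

Solving the linear system:
  x*      = (-0.9409, 1.0394)
  lambda* = (-0.5567)
  f(x*)   = -0.5394

x* = (-0.9409, 1.0394), lambda* = (-0.5567)


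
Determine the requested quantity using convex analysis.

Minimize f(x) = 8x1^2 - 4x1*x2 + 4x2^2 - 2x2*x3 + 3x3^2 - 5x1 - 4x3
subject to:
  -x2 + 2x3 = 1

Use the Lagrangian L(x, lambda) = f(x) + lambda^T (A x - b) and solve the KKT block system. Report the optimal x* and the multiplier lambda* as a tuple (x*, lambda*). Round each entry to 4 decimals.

Form the Lagrangian:
  L(x, lambda) = (1/2) x^T Q x + c^T x + lambda^T (A x - b)
Stationarity (grad_x L = 0): Q x + c + A^T lambda = 0.
Primal feasibility: A x = b.

This gives the KKT block system:
  [ Q   A^T ] [ x     ]   [-c ]
  [ A    0  ] [ lambda ] = [ b ]

Solving the linear system:
  x*      = (0.4183, 0.4231, 0.7115)
  lambda* = (0.2885)
  f(x*)   = -2.613

x* = (0.4183, 0.4231, 0.7115), lambda* = (0.2885)


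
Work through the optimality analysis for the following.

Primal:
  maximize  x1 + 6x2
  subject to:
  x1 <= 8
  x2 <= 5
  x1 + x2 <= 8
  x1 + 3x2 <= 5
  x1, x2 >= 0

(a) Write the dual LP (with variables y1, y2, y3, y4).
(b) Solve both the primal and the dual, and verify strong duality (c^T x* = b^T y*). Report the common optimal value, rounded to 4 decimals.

The standard primal-dual pair for 'max c^T x s.t. A x <= b, x >= 0' is:
  Dual:  min b^T y  s.t.  A^T y >= c,  y >= 0.

So the dual LP is:
  minimize  8y1 + 5y2 + 8y3 + 5y4
  subject to:
    y1 + y3 + y4 >= 1
    y2 + y3 + 3y4 >= 6
    y1, y2, y3, y4 >= 0

Solving the primal: x* = (0, 1.6667).
  primal value c^T x* = 10.
Solving the dual: y* = (0, 0, 0, 2).
  dual value b^T y* = 10.
Strong duality: c^T x* = b^T y*. Confirmed.

10


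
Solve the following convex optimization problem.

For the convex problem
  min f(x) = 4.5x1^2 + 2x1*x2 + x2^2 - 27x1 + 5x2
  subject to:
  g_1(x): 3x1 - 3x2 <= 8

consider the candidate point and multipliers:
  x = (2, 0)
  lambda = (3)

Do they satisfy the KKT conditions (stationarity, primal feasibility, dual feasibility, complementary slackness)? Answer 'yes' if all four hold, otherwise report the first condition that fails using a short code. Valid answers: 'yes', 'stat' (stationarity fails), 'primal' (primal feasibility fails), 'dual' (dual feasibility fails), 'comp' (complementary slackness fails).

Gradient of f: grad f(x) = Q x + c = (-9, 9)
Constraint values g_i(x) = a_i^T x - b_i:
  g_1((2, 0)) = -2
Stationarity residual: grad f(x) + sum_i lambda_i a_i = (0, 0)
  -> stationarity OK
Primal feasibility (all g_i <= 0): OK
Dual feasibility (all lambda_i >= 0): OK
Complementary slackness (lambda_i * g_i(x) = 0 for all i): FAILS

Verdict: the first failing condition is complementary_slackness -> comp.

comp


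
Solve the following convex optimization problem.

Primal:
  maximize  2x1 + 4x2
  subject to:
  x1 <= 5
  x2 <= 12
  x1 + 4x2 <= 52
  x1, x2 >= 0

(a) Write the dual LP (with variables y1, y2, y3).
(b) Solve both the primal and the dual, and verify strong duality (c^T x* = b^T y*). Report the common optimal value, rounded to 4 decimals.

The standard primal-dual pair for 'max c^T x s.t. A x <= b, x >= 0' is:
  Dual:  min b^T y  s.t.  A^T y >= c,  y >= 0.

So the dual LP is:
  minimize  5y1 + 12y2 + 52y3
  subject to:
    y1 + y3 >= 2
    y2 + 4y3 >= 4
    y1, y2, y3 >= 0

Solving the primal: x* = (5, 11.75).
  primal value c^T x* = 57.
Solving the dual: y* = (1, 0, 1).
  dual value b^T y* = 57.
Strong duality: c^T x* = b^T y*. Confirmed.

57


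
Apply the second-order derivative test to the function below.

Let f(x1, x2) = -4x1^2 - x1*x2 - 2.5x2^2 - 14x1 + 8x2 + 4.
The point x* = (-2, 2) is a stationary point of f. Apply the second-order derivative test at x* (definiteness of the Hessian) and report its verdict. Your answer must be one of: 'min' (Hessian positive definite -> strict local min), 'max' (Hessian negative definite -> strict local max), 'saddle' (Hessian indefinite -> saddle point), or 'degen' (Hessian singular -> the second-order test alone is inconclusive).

Compute the Hessian H = grad^2 f:
  H = [[-8, -1], [-1, -5]]
Verify stationarity: grad f(x*) = H x* + g = (0, 0).
Eigenvalues of H: -8.3028, -4.6972.
Both eigenvalues < 0, so H is negative definite -> x* is a strict local max.

max


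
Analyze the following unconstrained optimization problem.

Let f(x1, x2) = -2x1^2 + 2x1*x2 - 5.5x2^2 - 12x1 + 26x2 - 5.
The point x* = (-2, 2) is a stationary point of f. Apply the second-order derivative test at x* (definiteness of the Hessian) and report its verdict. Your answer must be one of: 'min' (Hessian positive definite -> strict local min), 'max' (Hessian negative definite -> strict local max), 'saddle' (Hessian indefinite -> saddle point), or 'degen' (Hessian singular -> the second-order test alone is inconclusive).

Compute the Hessian H = grad^2 f:
  H = [[-4, 2], [2, -11]]
Verify stationarity: grad f(x*) = H x* + g = (0, 0).
Eigenvalues of H: -11.5311, -3.4689.
Both eigenvalues < 0, so H is negative definite -> x* is a strict local max.

max


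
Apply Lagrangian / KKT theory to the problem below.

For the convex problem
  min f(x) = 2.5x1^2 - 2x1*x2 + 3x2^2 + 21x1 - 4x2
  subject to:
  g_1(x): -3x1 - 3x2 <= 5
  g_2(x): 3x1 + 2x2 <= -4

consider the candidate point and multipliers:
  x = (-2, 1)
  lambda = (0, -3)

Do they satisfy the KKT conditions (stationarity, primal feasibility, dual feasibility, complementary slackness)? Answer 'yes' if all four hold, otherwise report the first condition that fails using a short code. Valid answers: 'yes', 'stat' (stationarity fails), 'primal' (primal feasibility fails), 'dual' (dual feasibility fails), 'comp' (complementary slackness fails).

Gradient of f: grad f(x) = Q x + c = (9, 6)
Constraint values g_i(x) = a_i^T x - b_i:
  g_1((-2, 1)) = -2
  g_2((-2, 1)) = 0
Stationarity residual: grad f(x) + sum_i lambda_i a_i = (0, 0)
  -> stationarity OK
Primal feasibility (all g_i <= 0): OK
Dual feasibility (all lambda_i >= 0): FAILS
Complementary slackness (lambda_i * g_i(x) = 0 for all i): OK

Verdict: the first failing condition is dual_feasibility -> dual.

dual


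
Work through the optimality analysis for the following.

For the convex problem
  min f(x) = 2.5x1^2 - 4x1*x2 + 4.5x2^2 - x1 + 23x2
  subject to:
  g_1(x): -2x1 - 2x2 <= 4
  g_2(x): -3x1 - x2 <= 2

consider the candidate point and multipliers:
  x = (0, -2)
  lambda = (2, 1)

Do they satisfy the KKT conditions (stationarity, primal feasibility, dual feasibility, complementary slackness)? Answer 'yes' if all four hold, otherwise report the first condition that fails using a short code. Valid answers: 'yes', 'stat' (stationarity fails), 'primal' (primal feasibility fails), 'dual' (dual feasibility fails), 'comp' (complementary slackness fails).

Gradient of f: grad f(x) = Q x + c = (7, 5)
Constraint values g_i(x) = a_i^T x - b_i:
  g_1((0, -2)) = 0
  g_2((0, -2)) = 0
Stationarity residual: grad f(x) + sum_i lambda_i a_i = (0, 0)
  -> stationarity OK
Primal feasibility (all g_i <= 0): OK
Dual feasibility (all lambda_i >= 0): OK
Complementary slackness (lambda_i * g_i(x) = 0 for all i): OK

Verdict: yes, KKT holds.

yes


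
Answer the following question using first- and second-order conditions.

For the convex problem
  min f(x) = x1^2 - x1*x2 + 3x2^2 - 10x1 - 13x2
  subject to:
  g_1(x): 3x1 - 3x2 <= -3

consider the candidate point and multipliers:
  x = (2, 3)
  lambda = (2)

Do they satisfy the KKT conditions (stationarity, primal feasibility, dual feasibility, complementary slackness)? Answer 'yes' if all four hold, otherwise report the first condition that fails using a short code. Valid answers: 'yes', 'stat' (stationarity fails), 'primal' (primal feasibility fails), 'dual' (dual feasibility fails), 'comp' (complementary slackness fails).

Gradient of f: grad f(x) = Q x + c = (-9, 3)
Constraint values g_i(x) = a_i^T x - b_i:
  g_1((2, 3)) = 0
Stationarity residual: grad f(x) + sum_i lambda_i a_i = (-3, -3)
  -> stationarity FAILS
Primal feasibility (all g_i <= 0): OK
Dual feasibility (all lambda_i >= 0): OK
Complementary slackness (lambda_i * g_i(x) = 0 for all i): OK

Verdict: the first failing condition is stationarity -> stat.

stat


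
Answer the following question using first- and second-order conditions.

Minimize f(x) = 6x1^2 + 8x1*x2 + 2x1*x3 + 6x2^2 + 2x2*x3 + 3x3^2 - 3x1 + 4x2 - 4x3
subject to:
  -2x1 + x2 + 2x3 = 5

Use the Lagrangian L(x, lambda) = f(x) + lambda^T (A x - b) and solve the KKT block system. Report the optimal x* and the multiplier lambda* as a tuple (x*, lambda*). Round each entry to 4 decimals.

Form the Lagrangian:
  L(x, lambda) = (1/2) x^T Q x + c^T x + lambda^T (A x - b)
Stationarity (grad_x L = 0): Q x + c + A^T lambda = 0.
Primal feasibility: A x = b.

This gives the KKT block system:
  [ Q   A^T ] [ x     ]   [-c ]
  [ A    0  ] [ lambda ] = [ b ]

Solving the linear system:
  x*      = (-0.5922, 0.0046, 1.9055)
  lambda* = (-3.129)
  f(x*)   = 4.909

x* = (-0.5922, 0.0046, 1.9055), lambda* = (-3.129)


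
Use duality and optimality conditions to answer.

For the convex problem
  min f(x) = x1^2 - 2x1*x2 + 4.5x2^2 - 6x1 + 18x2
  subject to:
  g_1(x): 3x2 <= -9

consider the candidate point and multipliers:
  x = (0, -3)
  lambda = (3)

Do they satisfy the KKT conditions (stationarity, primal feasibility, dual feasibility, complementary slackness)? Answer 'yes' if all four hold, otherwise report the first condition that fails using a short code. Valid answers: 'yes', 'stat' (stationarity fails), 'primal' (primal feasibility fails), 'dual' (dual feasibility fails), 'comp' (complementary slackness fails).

Gradient of f: grad f(x) = Q x + c = (0, -9)
Constraint values g_i(x) = a_i^T x - b_i:
  g_1((0, -3)) = 0
Stationarity residual: grad f(x) + sum_i lambda_i a_i = (0, 0)
  -> stationarity OK
Primal feasibility (all g_i <= 0): OK
Dual feasibility (all lambda_i >= 0): OK
Complementary slackness (lambda_i * g_i(x) = 0 for all i): OK

Verdict: yes, KKT holds.

yes


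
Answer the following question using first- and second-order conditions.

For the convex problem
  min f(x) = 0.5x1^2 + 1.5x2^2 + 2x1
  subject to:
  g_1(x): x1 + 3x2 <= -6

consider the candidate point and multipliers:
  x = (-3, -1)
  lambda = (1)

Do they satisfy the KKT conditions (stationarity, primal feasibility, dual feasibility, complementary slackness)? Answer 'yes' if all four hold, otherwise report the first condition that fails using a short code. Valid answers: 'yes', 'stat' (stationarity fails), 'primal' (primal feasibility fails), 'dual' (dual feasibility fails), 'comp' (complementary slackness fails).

Gradient of f: grad f(x) = Q x + c = (-1, -3)
Constraint values g_i(x) = a_i^T x - b_i:
  g_1((-3, -1)) = 0
Stationarity residual: grad f(x) + sum_i lambda_i a_i = (0, 0)
  -> stationarity OK
Primal feasibility (all g_i <= 0): OK
Dual feasibility (all lambda_i >= 0): OK
Complementary slackness (lambda_i * g_i(x) = 0 for all i): OK

Verdict: yes, KKT holds.

yes


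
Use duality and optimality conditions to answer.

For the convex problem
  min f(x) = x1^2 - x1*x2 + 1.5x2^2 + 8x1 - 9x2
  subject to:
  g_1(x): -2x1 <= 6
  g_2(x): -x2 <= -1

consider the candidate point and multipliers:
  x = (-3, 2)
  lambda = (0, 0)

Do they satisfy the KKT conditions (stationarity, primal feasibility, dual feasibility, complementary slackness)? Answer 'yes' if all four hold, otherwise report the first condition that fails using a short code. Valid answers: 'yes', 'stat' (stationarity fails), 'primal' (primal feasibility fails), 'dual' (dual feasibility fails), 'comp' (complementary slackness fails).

Gradient of f: grad f(x) = Q x + c = (0, 0)
Constraint values g_i(x) = a_i^T x - b_i:
  g_1((-3, 2)) = 0
  g_2((-3, 2)) = -1
Stationarity residual: grad f(x) + sum_i lambda_i a_i = (0, 0)
  -> stationarity OK
Primal feasibility (all g_i <= 0): OK
Dual feasibility (all lambda_i >= 0): OK
Complementary slackness (lambda_i * g_i(x) = 0 for all i): OK

Verdict: yes, KKT holds.

yes


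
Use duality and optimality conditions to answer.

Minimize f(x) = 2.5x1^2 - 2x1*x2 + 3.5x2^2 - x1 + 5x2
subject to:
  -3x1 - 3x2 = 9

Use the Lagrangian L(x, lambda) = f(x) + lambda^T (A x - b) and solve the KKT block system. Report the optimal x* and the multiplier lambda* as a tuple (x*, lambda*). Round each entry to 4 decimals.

Form the Lagrangian:
  L(x, lambda) = (1/2) x^T Q x + c^T x + lambda^T (A x - b)
Stationarity (grad_x L = 0): Q x + c + A^T lambda = 0.
Primal feasibility: A x = b.

This gives the KKT block system:
  [ Q   A^T ] [ x     ]   [-c ]
  [ A    0  ] [ lambda ] = [ b ]

Solving the linear system:
  x*      = (-1.3125, -1.6875)
  lambda* = (-1.3958)
  f(x*)   = 2.7187

x* = (-1.3125, -1.6875), lambda* = (-1.3958)


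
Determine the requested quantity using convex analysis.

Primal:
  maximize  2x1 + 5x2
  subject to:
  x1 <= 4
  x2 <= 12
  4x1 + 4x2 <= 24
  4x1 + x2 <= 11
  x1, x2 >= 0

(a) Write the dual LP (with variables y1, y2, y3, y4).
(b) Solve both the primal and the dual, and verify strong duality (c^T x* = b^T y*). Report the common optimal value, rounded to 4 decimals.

The standard primal-dual pair for 'max c^T x s.t. A x <= b, x >= 0' is:
  Dual:  min b^T y  s.t.  A^T y >= c,  y >= 0.

So the dual LP is:
  minimize  4y1 + 12y2 + 24y3 + 11y4
  subject to:
    y1 + 4y3 + 4y4 >= 2
    y2 + 4y3 + y4 >= 5
    y1, y2, y3, y4 >= 0

Solving the primal: x* = (0, 6).
  primal value c^T x* = 30.
Solving the dual: y* = (0, 0, 1.25, 0).
  dual value b^T y* = 30.
Strong duality: c^T x* = b^T y*. Confirmed.

30


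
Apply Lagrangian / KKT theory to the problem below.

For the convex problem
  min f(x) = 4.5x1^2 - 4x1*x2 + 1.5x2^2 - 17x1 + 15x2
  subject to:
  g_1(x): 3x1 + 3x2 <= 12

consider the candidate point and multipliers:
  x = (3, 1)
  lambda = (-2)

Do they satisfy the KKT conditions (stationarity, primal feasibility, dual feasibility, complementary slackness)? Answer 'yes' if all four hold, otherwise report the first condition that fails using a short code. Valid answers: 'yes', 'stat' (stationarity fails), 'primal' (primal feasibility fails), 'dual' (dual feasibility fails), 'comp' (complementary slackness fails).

Gradient of f: grad f(x) = Q x + c = (6, 6)
Constraint values g_i(x) = a_i^T x - b_i:
  g_1((3, 1)) = 0
Stationarity residual: grad f(x) + sum_i lambda_i a_i = (0, 0)
  -> stationarity OK
Primal feasibility (all g_i <= 0): OK
Dual feasibility (all lambda_i >= 0): FAILS
Complementary slackness (lambda_i * g_i(x) = 0 for all i): OK

Verdict: the first failing condition is dual_feasibility -> dual.

dual


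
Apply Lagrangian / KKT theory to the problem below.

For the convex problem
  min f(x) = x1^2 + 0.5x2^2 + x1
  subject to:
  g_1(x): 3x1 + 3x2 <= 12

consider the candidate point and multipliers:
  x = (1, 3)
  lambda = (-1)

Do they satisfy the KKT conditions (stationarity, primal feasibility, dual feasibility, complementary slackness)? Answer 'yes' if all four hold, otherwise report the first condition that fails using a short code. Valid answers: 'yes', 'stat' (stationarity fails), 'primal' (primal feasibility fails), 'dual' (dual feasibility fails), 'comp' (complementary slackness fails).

Gradient of f: grad f(x) = Q x + c = (3, 3)
Constraint values g_i(x) = a_i^T x - b_i:
  g_1((1, 3)) = 0
Stationarity residual: grad f(x) + sum_i lambda_i a_i = (0, 0)
  -> stationarity OK
Primal feasibility (all g_i <= 0): OK
Dual feasibility (all lambda_i >= 0): FAILS
Complementary slackness (lambda_i * g_i(x) = 0 for all i): OK

Verdict: the first failing condition is dual_feasibility -> dual.

dual


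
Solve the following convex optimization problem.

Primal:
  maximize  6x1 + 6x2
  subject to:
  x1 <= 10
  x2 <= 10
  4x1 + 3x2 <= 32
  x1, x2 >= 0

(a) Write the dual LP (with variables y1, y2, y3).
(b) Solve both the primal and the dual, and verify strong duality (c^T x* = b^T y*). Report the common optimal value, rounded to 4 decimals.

The standard primal-dual pair for 'max c^T x s.t. A x <= b, x >= 0' is:
  Dual:  min b^T y  s.t.  A^T y >= c,  y >= 0.

So the dual LP is:
  minimize  10y1 + 10y2 + 32y3
  subject to:
    y1 + 4y3 >= 6
    y2 + 3y3 >= 6
    y1, y2, y3 >= 0

Solving the primal: x* = (0.5, 10).
  primal value c^T x* = 63.
Solving the dual: y* = (0, 1.5, 1.5).
  dual value b^T y* = 63.
Strong duality: c^T x* = b^T y*. Confirmed.

63
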